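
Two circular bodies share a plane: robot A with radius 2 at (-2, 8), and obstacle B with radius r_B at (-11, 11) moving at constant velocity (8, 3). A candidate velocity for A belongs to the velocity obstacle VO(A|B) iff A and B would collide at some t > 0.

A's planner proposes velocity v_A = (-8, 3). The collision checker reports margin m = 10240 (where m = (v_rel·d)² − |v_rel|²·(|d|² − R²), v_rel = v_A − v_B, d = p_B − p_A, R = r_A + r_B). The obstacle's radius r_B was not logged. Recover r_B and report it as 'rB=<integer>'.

m = 10240
d = (-9, 3);  v_rel = (-16, 0),  |v_rel|² = 256
v_rel×d = (-16)·(3) − (0)·(-9) = -48
since m = R²·256 − (-48)²:  R² = (2304 + 10240) / 256 = 49
R = √49 = 7  ⇒  r_B = 7 − 2 = 5

rB=5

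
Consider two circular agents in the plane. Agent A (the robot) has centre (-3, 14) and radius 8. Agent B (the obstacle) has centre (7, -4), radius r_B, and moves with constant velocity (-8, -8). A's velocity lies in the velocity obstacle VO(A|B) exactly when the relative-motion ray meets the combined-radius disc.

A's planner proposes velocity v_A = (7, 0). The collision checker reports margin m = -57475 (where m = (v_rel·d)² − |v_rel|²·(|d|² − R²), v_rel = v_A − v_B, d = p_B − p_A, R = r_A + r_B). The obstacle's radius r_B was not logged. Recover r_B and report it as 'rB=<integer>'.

m = -57475
d = (10, -18);  v_rel = (15, 8),  |v_rel|² = 289
v_rel×d = (15)·(-18) − (8)·(10) = -350
since m = R²·289 − (-350)²:  R² = (122500 + -57475) / 289 = 225
R = √225 = 15  ⇒  r_B = 15 − 8 = 7

rB=7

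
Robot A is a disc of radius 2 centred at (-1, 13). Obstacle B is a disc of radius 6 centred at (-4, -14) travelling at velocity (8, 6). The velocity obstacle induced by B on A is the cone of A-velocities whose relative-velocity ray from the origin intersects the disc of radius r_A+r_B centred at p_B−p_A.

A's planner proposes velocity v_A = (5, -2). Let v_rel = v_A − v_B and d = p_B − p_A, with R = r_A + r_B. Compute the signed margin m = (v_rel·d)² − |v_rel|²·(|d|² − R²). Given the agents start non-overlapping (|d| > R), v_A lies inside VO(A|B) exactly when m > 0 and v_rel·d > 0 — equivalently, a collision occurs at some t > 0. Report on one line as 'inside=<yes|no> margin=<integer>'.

d = (-3, -27),  |d|² = 738;  R = 2+6 = 8,  c = 738−8² = 674
v_rel = (-3, -8),  |v_rel|² = 73;  v_rel·d = (-3)·(-3) + (-8)·(-27) = 225
73·t² − 450·t + 674 = 0  ⇒  m = 225² − 73·674 = 1423
m = 1423 > 0,  v_rel·d = 225 > 0  ⇒  inside

inside=yes margin=1423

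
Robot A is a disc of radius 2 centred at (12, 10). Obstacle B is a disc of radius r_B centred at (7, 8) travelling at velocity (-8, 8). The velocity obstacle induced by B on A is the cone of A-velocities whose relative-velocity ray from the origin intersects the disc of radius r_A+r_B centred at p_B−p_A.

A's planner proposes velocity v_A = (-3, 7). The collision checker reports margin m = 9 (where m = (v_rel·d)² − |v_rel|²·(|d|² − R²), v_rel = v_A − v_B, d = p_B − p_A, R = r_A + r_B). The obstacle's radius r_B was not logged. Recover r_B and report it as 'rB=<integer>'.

m = 9
d = (-5, -2);  v_rel = (5, -1),  |v_rel|² = 26
v_rel×d = (5)·(-2) − (-1)·(-5) = -15
since m = R²·26 − (-15)²:  R² = (225 + 9) / 26 = 9
R = √9 = 3  ⇒  r_B = 3 − 2 = 1

rB=1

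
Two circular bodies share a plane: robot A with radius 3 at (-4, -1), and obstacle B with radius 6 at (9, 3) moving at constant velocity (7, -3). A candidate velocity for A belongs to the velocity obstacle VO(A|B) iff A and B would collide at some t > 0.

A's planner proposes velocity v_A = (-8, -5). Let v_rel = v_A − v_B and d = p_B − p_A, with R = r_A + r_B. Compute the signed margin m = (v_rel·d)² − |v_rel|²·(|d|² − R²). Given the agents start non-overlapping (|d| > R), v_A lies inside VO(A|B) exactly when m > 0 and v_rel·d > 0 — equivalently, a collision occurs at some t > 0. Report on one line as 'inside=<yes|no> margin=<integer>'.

d = (13, 4),  |d|² = 185;  R = 3+6 = 9,  c = 185−9² = 104
v_rel = (-15, -2),  |v_rel|² = 229;  v_rel·d = (-15)·(13) + (-2)·(4) = -203
229·t² + 406·t + 104 = 0  ⇒  m = (-203)² − 229·104 = 17393
m = 17393 > 0,  v_rel·d = -203 < 0  ⇒  outside

inside=no margin=17393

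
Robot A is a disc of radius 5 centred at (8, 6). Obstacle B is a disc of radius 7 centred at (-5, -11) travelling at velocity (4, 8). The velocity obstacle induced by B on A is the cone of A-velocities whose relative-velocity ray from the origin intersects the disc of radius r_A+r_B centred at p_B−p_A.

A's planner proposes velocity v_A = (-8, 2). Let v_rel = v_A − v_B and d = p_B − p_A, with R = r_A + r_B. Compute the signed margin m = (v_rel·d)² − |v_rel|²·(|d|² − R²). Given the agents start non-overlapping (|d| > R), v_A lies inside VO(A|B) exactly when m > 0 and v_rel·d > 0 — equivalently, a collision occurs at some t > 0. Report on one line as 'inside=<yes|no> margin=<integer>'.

d = (-13, -17),  |d|² = 458;  R = 5+7 = 12,  c = 458−12² = 314
v_rel = (-12, -6),  |v_rel|² = 180;  v_rel·d = (-12)·(-13) + (-6)·(-17) = 258
180·t² − 516·t + 314 = 0  ⇒  m = 258² − 180·314 = 10044
m = 10044 > 0,  v_rel·d = 258 > 0  ⇒  inside

inside=yes margin=10044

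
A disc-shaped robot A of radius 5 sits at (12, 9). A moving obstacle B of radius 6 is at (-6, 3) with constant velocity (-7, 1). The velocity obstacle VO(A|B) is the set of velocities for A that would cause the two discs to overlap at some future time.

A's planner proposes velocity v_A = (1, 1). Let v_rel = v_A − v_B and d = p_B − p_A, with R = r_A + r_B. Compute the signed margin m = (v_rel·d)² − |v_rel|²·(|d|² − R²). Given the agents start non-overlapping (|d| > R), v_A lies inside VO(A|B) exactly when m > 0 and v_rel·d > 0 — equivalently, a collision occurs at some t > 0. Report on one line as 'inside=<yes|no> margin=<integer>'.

d = (-18, -6),  |d|² = 360;  R = 5+6 = 11,  c = 360−11² = 239
v_rel = (8, 0),  |v_rel|² = 64;  v_rel·d = (8)·(-18) + (0)·(-6) = -144
64·t² + 288·t + 239 = 0  ⇒  m = (-144)² − 64·239 = 5440
m = 5440 > 0,  v_rel·d = -144 < 0  ⇒  outside

inside=no margin=5440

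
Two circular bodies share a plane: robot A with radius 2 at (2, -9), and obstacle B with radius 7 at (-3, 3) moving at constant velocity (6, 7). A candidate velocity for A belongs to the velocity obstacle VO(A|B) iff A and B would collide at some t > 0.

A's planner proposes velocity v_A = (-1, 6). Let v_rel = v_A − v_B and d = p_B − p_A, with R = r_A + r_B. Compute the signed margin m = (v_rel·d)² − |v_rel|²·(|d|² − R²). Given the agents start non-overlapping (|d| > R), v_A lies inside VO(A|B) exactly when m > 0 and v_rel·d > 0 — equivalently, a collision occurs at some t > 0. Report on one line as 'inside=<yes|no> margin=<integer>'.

d = (-5, 12),  |d|² = 169;  R = 2+7 = 9,  c = 169−9² = 88
v_rel = (-7, -1),  |v_rel|² = 50;  v_rel·d = (-7)·(-5) + (-1)·(12) = 23
50·t² − 46·t + 88 = 0  ⇒  m = 23² − 50·88 = -3871
m = -3871 < 0,  v_rel·d = 23 > 0  ⇒  outside

inside=no margin=-3871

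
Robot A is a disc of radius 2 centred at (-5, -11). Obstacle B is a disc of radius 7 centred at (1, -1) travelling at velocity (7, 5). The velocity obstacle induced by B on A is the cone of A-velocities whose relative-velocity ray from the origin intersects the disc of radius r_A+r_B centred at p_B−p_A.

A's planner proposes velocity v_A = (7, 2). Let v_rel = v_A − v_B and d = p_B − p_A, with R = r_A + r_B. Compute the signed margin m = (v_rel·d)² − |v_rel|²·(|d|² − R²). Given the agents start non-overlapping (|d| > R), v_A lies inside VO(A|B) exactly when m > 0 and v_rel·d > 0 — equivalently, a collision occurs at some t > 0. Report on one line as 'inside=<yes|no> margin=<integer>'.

d = (6, 10),  |d|² = 136;  R = 2+7 = 9,  c = 136−9² = 55
v_rel = (0, -3),  |v_rel|² = 9;  v_rel·d = (0)·(6) + (-3)·(10) = -30
9·t² + 60·t + 55 = 0  ⇒  m = (-30)² − 9·55 = 405
m = 405 > 0,  v_rel·d = -30 < 0  ⇒  outside

inside=no margin=405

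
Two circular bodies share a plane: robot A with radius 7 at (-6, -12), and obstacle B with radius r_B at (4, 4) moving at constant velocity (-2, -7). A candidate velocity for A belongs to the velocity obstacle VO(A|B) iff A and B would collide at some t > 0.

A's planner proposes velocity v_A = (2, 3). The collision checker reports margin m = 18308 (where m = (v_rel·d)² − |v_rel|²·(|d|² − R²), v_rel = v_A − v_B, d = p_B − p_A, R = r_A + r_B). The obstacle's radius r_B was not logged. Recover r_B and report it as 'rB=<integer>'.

m = 18308
d = (10, 16);  v_rel = (4, 10),  |v_rel|² = 116
v_rel×d = (4)·(16) − (10)·(10) = -36
since m = R²·116 − (-36)²:  R² = (1296 + 18308) / 116 = 169
R = √169 = 13  ⇒  r_B = 13 − 7 = 6

rB=6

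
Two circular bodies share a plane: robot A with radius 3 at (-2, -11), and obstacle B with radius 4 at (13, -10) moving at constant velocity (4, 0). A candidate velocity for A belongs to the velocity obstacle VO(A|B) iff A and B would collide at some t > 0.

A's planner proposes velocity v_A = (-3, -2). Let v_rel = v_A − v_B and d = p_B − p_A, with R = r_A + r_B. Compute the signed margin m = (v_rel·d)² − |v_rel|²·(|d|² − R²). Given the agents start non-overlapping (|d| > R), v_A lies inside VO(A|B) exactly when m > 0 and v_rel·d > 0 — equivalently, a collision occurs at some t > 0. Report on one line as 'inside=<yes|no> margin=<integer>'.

d = (15, 1),  |d|² = 226;  R = 3+4 = 7,  c = 226−7² = 177
v_rel = (-7, -2),  |v_rel|² = 53;  v_rel·d = (-7)·(15) + (-2)·(1) = -107
53·t² + 214·t + 177 = 0  ⇒  m = (-107)² − 53·177 = 2068
m = 2068 > 0,  v_rel·d = -107 < 0  ⇒  outside

inside=no margin=2068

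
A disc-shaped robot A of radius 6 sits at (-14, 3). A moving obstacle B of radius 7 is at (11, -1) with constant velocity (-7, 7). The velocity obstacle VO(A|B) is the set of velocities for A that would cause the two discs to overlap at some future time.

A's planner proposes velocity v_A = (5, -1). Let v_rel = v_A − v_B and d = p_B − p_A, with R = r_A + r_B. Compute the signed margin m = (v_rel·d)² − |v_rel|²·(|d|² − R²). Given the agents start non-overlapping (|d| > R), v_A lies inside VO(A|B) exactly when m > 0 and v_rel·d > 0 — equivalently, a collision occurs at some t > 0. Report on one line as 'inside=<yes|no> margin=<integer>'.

d = (25, -4),  |d|² = 641;  R = 6+7 = 13,  c = 641−13² = 472
v_rel = (12, -8),  |v_rel|² = 208;  v_rel·d = (12)·(25) + (-8)·(-4) = 332
208·t² − 664·t + 472 = 0  ⇒  m = 332² − 208·472 = 12048
m = 12048 > 0,  v_rel·d = 332 > 0  ⇒  inside

inside=yes margin=12048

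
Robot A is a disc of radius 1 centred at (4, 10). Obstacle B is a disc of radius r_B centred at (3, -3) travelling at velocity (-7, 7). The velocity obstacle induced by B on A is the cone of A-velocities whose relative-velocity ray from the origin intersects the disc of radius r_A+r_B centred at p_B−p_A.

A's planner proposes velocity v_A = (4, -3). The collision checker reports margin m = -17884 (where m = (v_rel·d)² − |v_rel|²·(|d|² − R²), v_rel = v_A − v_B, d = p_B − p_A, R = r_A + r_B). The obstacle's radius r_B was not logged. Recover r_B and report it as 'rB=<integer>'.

m = -17884
d = (-1, -13);  v_rel = (11, -10),  |v_rel|² = 221
v_rel×d = (11)·(-13) − (-10)·(-1) = -153
since m = R²·221 − (-153)²:  R² = (23409 + -17884) / 221 = 25
R = √25 = 5  ⇒  r_B = 5 − 1 = 4

rB=4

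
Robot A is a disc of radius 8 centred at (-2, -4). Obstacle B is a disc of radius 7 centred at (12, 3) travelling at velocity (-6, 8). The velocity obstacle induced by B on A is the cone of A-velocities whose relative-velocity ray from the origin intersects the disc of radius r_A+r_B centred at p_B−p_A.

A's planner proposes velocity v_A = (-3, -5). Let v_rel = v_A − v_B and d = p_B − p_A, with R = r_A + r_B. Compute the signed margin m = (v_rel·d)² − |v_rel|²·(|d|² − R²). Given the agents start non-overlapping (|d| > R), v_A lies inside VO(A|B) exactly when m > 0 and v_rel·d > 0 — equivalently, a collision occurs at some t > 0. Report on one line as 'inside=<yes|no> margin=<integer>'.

d = (14, 7),  |d|² = 245;  R = 8+7 = 15,  c = 245−15² = 20
v_rel = (3, -13),  |v_rel|² = 178;  v_rel·d = (3)·(14) + (-13)·(7) = -49
178·t² + 98·t + 20 = 0  ⇒  m = (-49)² − 178·20 = -1159
m = -1159 < 0,  v_rel·d = -49 < 0  ⇒  outside

inside=no margin=-1159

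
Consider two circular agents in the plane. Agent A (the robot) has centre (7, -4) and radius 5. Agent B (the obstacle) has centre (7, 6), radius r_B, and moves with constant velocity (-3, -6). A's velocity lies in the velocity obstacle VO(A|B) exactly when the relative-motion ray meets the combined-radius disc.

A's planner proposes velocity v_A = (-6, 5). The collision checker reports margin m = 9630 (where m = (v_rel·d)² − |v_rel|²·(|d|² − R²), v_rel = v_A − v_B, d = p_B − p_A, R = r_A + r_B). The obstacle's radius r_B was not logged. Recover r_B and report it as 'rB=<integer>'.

m = 9630
d = (0, 10);  v_rel = (-3, 11),  |v_rel|² = 130
v_rel×d = (-3)·(10) − (11)·(0) = -30
since m = R²·130 − (-30)²:  R² = (900 + 9630) / 130 = 81
R = √81 = 9  ⇒  r_B = 9 − 5 = 4

rB=4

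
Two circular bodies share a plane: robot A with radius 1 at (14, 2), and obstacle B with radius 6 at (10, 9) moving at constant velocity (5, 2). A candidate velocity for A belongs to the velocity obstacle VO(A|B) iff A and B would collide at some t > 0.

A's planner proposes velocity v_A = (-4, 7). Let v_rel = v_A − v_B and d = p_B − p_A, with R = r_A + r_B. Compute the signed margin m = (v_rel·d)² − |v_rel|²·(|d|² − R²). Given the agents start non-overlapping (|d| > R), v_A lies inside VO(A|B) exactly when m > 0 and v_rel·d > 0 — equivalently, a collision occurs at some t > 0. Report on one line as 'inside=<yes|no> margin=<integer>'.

d = (-4, 7),  |d|² = 65;  R = 1+6 = 7,  c = 65−7² = 16
v_rel = (-9, 5),  |v_rel|² = 106;  v_rel·d = (-9)·(-4) + (5)·(7) = 71
106·t² − 142·t + 16 = 0  ⇒  m = 71² − 106·16 = 3345
m = 3345 > 0,  v_rel·d = 71 > 0  ⇒  inside

inside=yes margin=3345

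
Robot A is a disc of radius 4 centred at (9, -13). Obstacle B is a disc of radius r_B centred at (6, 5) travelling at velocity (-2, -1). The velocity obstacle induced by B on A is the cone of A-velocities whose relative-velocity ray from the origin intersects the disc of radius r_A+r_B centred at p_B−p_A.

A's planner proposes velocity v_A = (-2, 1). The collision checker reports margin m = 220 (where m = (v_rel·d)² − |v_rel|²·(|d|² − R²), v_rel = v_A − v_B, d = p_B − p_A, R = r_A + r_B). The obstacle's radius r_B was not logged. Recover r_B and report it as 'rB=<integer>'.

m = 220
d = (-3, 18);  v_rel = (0, 2),  |v_rel|² = 4
v_rel×d = (0)·(18) − (2)·(-3) = 6
since m = R²·4 − 6²:  R² = (36 + 220) / 4 = 64
R = √64 = 8  ⇒  r_B = 8 − 4 = 4

rB=4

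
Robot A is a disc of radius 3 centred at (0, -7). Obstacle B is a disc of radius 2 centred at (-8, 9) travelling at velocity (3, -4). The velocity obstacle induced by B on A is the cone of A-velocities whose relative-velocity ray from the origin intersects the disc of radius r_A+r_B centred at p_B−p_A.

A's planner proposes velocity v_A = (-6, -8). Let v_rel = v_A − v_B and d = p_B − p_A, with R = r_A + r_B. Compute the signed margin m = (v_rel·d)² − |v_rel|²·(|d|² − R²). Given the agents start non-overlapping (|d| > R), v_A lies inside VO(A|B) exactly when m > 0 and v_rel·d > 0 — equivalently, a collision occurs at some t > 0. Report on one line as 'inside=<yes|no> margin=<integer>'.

d = (-8, 16),  |d|² = 320;  R = 3+2 = 5,  c = 320−5² = 295
v_rel = (-9, -4),  |v_rel|² = 97;  v_rel·d = (-9)·(-8) + (-4)·(16) = 8
97·t² − 16·t + 295 = 0  ⇒  m = 8² − 97·295 = -28551
m = -28551 < 0,  v_rel·d = 8 > 0  ⇒  outside

inside=no margin=-28551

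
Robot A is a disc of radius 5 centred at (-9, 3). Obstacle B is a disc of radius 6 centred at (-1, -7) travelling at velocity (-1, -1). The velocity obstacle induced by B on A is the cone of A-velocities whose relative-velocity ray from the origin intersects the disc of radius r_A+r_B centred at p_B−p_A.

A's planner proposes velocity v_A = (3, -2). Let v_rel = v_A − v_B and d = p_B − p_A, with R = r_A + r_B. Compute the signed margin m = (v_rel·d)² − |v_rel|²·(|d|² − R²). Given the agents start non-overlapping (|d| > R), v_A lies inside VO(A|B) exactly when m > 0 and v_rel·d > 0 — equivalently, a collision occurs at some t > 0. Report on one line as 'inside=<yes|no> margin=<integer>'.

d = (8, -10),  |d|² = 164;  R = 5+6 = 11,  c = 164−11² = 43
v_rel = (4, -1),  |v_rel|² = 17;  v_rel·d = (4)·(8) + (-1)·(-10) = 42
17·t² − 84·t + 43 = 0  ⇒  m = 42² − 17·43 = 1033
m = 1033 > 0,  v_rel·d = 42 > 0  ⇒  inside

inside=yes margin=1033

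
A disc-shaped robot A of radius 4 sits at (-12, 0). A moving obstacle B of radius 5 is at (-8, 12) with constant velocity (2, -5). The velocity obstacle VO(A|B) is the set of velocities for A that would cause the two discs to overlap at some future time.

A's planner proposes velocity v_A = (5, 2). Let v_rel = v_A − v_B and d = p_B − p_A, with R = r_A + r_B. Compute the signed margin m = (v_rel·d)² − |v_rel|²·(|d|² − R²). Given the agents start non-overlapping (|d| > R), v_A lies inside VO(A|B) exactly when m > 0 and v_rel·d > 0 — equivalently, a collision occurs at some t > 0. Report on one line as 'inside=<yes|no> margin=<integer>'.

d = (4, 12),  |d|² = 160;  R = 4+5 = 9,  c = 160−9² = 79
v_rel = (3, 7),  |v_rel|² = 58;  v_rel·d = (3)·(4) + (7)·(12) = 96
58·t² − 192·t + 79 = 0  ⇒  m = 96² − 58·79 = 4634
m = 4634 > 0,  v_rel·d = 96 > 0  ⇒  inside

inside=yes margin=4634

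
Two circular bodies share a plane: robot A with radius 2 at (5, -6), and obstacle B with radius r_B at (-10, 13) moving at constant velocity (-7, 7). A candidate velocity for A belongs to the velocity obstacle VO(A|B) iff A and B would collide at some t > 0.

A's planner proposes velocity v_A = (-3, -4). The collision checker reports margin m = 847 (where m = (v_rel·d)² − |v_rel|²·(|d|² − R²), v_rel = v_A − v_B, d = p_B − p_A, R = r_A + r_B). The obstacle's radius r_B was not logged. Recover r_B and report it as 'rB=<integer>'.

m = 847
d = (-15, 19);  v_rel = (4, -11),  |v_rel|² = 137
v_rel×d = (4)·(19) − (-11)·(-15) = -89
since m = R²·137 − (-89)²:  R² = (7921 + 847) / 137 = 64
R = √64 = 8  ⇒  r_B = 8 − 2 = 6

rB=6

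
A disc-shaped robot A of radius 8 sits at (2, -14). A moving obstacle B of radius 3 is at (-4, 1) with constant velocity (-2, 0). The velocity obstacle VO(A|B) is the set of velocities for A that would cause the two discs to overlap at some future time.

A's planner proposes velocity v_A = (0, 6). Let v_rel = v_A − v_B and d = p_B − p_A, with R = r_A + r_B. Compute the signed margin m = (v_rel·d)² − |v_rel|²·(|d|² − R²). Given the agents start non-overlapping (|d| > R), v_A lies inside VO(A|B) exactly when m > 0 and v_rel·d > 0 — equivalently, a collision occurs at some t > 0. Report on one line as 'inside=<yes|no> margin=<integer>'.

d = (-6, 15),  |d|² = 261;  R = 8+3 = 11,  c = 261−11² = 140
v_rel = (2, 6),  |v_rel|² = 40;  v_rel·d = (2)·(-6) + (6)·(15) = 78
40·t² − 156·t + 140 = 0  ⇒  m = 78² − 40·140 = 484
m = 484 > 0,  v_rel·d = 78 > 0  ⇒  inside

inside=yes margin=484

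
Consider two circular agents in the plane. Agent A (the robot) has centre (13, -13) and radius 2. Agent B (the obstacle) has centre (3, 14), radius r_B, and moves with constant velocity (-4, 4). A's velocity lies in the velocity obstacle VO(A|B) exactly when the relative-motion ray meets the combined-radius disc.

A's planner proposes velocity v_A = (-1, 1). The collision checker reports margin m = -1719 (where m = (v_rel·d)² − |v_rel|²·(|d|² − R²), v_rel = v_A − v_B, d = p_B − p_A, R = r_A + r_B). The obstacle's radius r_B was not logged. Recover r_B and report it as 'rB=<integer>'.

m = -1719
d = (-10, 27);  v_rel = (3, -3),  |v_rel|² = 18
v_rel×d = (3)·(27) − (-3)·(-10) = 51
since m = R²·18 − 51²:  R² = (2601 + -1719) / 18 = 49
R = √49 = 7  ⇒  r_B = 7 − 2 = 5

rB=5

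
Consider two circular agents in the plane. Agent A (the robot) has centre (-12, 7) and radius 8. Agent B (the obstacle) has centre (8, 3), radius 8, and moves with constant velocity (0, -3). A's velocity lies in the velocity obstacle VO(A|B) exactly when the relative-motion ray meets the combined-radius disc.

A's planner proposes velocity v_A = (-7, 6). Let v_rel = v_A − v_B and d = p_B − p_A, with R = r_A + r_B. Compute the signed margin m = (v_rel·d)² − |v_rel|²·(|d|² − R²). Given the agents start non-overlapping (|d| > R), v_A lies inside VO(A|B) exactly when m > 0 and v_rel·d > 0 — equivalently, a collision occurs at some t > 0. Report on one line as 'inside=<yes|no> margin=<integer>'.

d = (20, -4),  |d|² = 416;  R = 8+8 = 16,  c = 416−16² = 160
v_rel = (-7, 9),  |v_rel|² = 130;  v_rel·d = (-7)·(20) + (9)·(-4) = -176
130·t² + 352·t + 160 = 0  ⇒  m = (-176)² − 130·160 = 10176
m = 10176 > 0,  v_rel·d = -176 < 0  ⇒  outside

inside=no margin=10176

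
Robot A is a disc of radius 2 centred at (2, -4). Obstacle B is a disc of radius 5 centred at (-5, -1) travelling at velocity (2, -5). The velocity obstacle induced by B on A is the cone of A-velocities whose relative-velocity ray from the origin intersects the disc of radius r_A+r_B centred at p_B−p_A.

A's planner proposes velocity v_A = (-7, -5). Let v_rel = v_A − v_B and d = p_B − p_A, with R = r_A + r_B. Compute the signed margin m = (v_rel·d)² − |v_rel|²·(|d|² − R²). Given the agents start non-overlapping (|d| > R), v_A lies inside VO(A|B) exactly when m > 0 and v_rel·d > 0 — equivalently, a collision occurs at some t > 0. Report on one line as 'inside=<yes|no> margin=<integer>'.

d = (-7, 3),  |d|² = 58;  R = 2+5 = 7,  c = 58−7² = 9
v_rel = (-9, 0),  |v_rel|² = 81;  v_rel·d = (-9)·(-7) + (0)·(3) = 63
81·t² − 126·t + 9 = 0  ⇒  m = 63² − 81·9 = 3240
m = 3240 > 0,  v_rel·d = 63 > 0  ⇒  inside

inside=yes margin=3240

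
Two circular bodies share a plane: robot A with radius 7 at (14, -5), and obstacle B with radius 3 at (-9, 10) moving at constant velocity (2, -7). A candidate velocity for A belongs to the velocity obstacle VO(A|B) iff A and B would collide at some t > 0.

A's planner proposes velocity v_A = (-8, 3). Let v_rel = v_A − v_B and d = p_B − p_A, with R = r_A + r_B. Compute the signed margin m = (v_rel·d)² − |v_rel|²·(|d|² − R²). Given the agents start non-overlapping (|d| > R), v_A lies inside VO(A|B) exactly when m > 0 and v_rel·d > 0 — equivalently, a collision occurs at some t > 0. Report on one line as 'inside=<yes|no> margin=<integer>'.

d = (-23, 15),  |d|² = 754;  R = 7+3 = 10,  c = 754−10² = 654
v_rel = (-10, 10),  |v_rel|² = 200;  v_rel·d = (-10)·(-23) + (10)·(15) = 380
200·t² − 760·t + 654 = 0  ⇒  m = 380² − 200·654 = 13600
m = 13600 > 0,  v_rel·d = 380 > 0  ⇒  inside

inside=yes margin=13600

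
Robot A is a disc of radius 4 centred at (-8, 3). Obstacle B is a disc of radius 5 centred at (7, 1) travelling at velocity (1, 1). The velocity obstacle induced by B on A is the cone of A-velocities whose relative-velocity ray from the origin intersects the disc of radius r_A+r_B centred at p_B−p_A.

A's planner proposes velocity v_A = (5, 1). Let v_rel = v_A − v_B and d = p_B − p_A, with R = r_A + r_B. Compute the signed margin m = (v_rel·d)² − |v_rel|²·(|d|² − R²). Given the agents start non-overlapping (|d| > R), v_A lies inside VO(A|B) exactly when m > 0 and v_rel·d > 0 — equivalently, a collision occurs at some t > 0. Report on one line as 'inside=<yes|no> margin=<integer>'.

d = (15, -2),  |d|² = 229;  R = 4+5 = 9,  c = 229−9² = 148
v_rel = (4, 0),  |v_rel|² = 16;  v_rel·d = (4)·(15) + (0)·(-2) = 60
16·t² − 120·t + 148 = 0  ⇒  m = 60² − 16·148 = 1232
m = 1232 > 0,  v_rel·d = 60 > 0  ⇒  inside

inside=yes margin=1232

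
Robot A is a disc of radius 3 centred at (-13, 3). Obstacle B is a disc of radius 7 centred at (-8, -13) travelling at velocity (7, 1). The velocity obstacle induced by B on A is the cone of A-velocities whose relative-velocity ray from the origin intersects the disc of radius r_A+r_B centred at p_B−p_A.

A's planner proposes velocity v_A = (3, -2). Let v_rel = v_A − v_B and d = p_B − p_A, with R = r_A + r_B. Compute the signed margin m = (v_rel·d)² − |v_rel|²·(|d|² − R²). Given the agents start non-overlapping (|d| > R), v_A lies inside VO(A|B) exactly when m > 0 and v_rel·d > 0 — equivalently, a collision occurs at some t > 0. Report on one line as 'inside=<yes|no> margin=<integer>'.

d = (5, -16),  |d|² = 281;  R = 3+7 = 10,  c = 281−10² = 181
v_rel = (-4, -3),  |v_rel|² = 25;  v_rel·d = (-4)·(5) + (-3)·(-16) = 28
25·t² − 56·t + 181 = 0  ⇒  m = 28² − 25·181 = -3741
m = -3741 < 0,  v_rel·d = 28 > 0  ⇒  outside

inside=no margin=-3741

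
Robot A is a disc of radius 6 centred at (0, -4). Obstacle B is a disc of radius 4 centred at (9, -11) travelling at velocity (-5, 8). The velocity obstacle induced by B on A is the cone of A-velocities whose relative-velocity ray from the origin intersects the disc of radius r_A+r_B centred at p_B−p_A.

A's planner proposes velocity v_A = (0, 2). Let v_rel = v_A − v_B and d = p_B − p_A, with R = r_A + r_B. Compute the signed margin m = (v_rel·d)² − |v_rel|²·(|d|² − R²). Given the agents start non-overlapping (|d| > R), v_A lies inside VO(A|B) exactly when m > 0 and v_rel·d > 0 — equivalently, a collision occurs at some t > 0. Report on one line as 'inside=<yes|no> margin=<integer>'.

d = (9, -7),  |d|² = 130;  R = 6+4 = 10,  c = 130−10² = 30
v_rel = (5, -6),  |v_rel|² = 61;  v_rel·d = (5)·(9) + (-6)·(-7) = 87
61·t² − 174·t + 30 = 0  ⇒  m = 87² − 61·30 = 5739
m = 5739 > 0,  v_rel·d = 87 > 0  ⇒  inside

inside=yes margin=5739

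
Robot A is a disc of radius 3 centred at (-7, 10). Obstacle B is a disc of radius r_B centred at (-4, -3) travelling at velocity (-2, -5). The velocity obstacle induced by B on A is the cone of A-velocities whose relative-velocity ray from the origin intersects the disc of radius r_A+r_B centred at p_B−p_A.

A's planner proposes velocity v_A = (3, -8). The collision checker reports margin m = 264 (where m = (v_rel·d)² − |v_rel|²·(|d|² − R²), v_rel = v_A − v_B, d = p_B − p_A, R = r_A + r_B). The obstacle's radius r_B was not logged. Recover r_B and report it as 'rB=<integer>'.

m = 264
d = (3, -13);  v_rel = (5, -3),  |v_rel|² = 34
v_rel×d = (5)·(-13) − (-3)·(3) = -56
since m = R²·34 − (-56)²:  R² = (3136 + 264) / 34 = 100
R = √100 = 10  ⇒  r_B = 10 − 3 = 7

rB=7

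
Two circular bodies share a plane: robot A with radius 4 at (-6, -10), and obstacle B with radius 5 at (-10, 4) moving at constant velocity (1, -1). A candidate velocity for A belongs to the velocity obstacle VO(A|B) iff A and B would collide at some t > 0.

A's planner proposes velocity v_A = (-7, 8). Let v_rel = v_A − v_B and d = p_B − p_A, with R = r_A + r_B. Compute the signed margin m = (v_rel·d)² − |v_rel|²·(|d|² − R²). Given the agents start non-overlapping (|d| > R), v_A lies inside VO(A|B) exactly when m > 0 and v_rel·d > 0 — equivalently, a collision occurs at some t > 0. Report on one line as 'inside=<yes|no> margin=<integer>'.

d = (-4, 14),  |d|² = 212;  R = 4+5 = 9,  c = 212−9² = 131
v_rel = (-8, 9),  |v_rel|² = 145;  v_rel·d = (-8)·(-4) + (9)·(14) = 158
145·t² − 316·t + 131 = 0  ⇒  m = 158² − 145·131 = 5969
m = 5969 > 0,  v_rel·d = 158 > 0  ⇒  inside

inside=yes margin=5969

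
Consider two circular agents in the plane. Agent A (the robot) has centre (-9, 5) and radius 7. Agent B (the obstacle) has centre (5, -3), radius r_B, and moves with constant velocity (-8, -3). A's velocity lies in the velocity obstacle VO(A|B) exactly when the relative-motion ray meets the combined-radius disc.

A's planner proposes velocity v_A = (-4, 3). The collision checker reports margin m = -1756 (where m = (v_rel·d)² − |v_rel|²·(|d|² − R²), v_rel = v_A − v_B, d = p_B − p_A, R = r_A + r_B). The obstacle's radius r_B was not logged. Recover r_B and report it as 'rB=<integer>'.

m = -1756
d = (14, -8);  v_rel = (4, 6),  |v_rel|² = 52
v_rel×d = (4)·(-8) − (6)·(14) = -116
since m = R²·52 − (-116)²:  R² = (13456 + -1756) / 52 = 225
R = √225 = 15  ⇒  r_B = 15 − 7 = 8

rB=8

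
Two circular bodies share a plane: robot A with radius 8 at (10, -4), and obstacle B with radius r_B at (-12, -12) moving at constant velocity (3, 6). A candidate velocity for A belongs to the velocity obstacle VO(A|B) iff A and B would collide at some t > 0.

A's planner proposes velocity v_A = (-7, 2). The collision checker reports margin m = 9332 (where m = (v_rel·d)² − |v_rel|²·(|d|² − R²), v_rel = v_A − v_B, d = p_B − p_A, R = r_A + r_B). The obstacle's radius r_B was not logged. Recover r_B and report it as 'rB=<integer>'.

m = 9332
d = (-22, -8);  v_rel = (-10, -4),  |v_rel|² = 116
v_rel×d = (-10)·(-8) − (-4)·(-22) = -8
since m = R²·116 − (-8)²:  R² = (64 + 9332) / 116 = 81
R = √81 = 9  ⇒  r_B = 9 − 8 = 1

rB=1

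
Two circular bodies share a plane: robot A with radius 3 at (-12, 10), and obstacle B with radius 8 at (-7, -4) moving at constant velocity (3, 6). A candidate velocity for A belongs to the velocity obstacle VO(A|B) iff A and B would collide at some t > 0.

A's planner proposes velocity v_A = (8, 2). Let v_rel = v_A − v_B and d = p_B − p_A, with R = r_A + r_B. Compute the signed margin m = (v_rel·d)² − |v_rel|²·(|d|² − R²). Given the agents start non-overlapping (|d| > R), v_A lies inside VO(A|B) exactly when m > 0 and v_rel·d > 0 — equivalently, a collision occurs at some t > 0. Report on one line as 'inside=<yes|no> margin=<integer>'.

d = (5, -14),  |d|² = 221;  R = 3+8 = 11,  c = 221−11² = 100
v_rel = (5, -4),  |v_rel|² = 41;  v_rel·d = (5)·(5) + (-4)·(-14) = 81
41·t² − 162·t + 100 = 0  ⇒  m = 81² − 41·100 = 2461
m = 2461 > 0,  v_rel·d = 81 > 0  ⇒  inside

inside=yes margin=2461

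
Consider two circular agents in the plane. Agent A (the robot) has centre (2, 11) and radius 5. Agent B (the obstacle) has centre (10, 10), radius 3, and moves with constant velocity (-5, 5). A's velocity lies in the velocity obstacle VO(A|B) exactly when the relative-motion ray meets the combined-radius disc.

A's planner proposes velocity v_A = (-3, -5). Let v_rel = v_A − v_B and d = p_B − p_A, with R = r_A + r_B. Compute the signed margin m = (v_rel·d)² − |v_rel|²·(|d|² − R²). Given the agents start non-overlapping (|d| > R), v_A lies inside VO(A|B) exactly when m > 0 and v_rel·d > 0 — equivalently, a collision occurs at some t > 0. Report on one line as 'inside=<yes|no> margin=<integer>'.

d = (8, -1),  |d|² = 65;  R = 5+3 = 8,  c = 65−8² = 1
v_rel = (2, -10),  |v_rel|² = 104;  v_rel·d = (2)·(8) + (-10)·(-1) = 26
104·t² − 52·t + 1 = 0  ⇒  m = 26² − 104·1 = 572
m = 572 > 0,  v_rel·d = 26 > 0  ⇒  inside

inside=yes margin=572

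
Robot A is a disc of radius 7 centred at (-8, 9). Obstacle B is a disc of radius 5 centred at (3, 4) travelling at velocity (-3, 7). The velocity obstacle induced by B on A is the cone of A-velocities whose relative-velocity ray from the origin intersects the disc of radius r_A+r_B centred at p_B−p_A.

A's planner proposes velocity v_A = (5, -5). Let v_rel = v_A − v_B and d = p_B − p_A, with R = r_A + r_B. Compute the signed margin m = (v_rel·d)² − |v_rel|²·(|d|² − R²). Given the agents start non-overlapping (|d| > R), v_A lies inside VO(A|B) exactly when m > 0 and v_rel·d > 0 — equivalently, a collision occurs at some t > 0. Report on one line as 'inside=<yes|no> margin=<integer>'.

d = (11, -5),  |d|² = 146;  R = 7+5 = 12,  c = 146−12² = 2
v_rel = (8, -12),  |v_rel|² = 208;  v_rel·d = (8)·(11) + (-12)·(-5) = 148
208·t² − 296·t + 2 = 0  ⇒  m = 148² − 208·2 = 21488
m = 21488 > 0,  v_rel·d = 148 > 0  ⇒  inside

inside=yes margin=21488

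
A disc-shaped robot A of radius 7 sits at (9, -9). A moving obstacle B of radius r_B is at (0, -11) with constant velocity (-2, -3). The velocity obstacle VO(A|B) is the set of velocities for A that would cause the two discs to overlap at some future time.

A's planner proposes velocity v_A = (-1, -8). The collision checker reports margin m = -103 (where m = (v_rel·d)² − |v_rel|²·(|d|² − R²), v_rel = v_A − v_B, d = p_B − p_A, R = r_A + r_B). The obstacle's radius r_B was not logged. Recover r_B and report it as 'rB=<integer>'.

m = -103
d = (-9, -2);  v_rel = (1, -5),  |v_rel|² = 26
v_rel×d = (1)·(-2) − (-5)·(-9) = -47
since m = R²·26 − (-47)²:  R² = (2209 + -103) / 26 = 81
R = √81 = 9  ⇒  r_B = 9 − 7 = 2

rB=2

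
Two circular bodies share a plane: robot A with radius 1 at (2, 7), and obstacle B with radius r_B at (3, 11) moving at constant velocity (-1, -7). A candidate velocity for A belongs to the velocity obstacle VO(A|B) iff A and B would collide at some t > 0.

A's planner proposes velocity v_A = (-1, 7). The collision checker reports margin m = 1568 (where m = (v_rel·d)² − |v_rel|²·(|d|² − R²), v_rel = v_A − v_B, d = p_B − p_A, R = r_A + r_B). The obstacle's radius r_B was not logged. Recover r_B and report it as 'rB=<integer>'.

m = 1568
d = (1, 4);  v_rel = (0, 14),  |v_rel|² = 196
v_rel×d = (0)·(4) − (14)·(1) = -14
since m = R²·196 − (-14)²:  R² = (196 + 1568) / 196 = 9
R = √9 = 3  ⇒  r_B = 3 − 1 = 2

rB=2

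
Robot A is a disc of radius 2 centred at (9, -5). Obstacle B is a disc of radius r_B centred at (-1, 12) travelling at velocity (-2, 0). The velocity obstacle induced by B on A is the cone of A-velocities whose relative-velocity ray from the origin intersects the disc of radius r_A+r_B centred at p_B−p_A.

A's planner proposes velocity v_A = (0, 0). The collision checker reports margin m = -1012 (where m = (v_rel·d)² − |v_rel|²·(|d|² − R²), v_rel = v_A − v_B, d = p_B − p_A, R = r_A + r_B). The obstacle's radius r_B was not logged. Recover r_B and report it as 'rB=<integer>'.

m = -1012
d = (-10, 17);  v_rel = (2, 0),  |v_rel|² = 4
v_rel×d = (2)·(17) − (0)·(-10) = 34
since m = R²·4 − 34²:  R² = (1156 + -1012) / 4 = 36
R = √36 = 6  ⇒  r_B = 6 − 2 = 4

rB=4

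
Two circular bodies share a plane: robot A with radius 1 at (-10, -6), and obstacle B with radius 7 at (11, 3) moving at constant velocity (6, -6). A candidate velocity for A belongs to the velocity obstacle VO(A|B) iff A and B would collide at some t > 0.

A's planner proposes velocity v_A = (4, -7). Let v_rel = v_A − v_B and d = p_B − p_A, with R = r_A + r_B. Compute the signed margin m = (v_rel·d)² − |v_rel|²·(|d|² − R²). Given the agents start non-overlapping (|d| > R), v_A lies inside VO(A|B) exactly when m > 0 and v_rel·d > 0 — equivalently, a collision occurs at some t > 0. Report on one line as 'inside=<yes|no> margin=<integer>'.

d = (21, 9),  |d|² = 522;  R = 1+7 = 8,  c = 522−8² = 458
v_rel = (-2, -1),  |v_rel|² = 5;  v_rel·d = (-2)·(21) + (-1)·(9) = -51
5·t² + 102·t + 458 = 0  ⇒  m = (-51)² − 5·458 = 311
m = 311 > 0,  v_rel·d = -51 < 0  ⇒  outside

inside=no margin=311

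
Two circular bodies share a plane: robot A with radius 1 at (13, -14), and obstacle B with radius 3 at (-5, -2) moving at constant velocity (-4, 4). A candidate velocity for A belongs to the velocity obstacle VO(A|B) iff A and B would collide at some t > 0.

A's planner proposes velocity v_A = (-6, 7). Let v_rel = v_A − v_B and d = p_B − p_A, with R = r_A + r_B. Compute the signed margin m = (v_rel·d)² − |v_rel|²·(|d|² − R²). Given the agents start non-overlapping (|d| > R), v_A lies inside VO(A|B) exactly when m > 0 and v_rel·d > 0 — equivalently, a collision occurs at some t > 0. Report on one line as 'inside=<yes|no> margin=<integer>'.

d = (-18, 12),  |d|² = 468;  R = 1+3 = 4,  c = 468−4² = 452
v_rel = (-2, 3),  |v_rel|² = 13;  v_rel·d = (-2)·(-18) + (3)·(12) = 72
13·t² − 144·t + 452 = 0  ⇒  m = 72² − 13·452 = -692
m = -692 < 0,  v_rel·d = 72 > 0  ⇒  outside

inside=no margin=-692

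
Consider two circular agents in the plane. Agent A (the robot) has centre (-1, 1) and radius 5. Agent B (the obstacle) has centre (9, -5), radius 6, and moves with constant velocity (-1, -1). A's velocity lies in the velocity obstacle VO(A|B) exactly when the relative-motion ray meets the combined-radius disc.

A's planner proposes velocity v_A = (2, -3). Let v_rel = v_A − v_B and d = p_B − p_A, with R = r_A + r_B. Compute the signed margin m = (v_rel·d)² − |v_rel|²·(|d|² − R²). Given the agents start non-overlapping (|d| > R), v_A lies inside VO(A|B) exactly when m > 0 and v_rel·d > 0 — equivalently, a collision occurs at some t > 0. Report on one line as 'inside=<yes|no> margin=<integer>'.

d = (10, -6),  |d|² = 136;  R = 5+6 = 11,  c = 136−11² = 15
v_rel = (3, -2),  |v_rel|² = 13;  v_rel·d = (3)·(10) + (-2)·(-6) = 42
13·t² − 84·t + 15 = 0  ⇒  m = 42² − 13·15 = 1569
m = 1569 > 0,  v_rel·d = 42 > 0  ⇒  inside

inside=yes margin=1569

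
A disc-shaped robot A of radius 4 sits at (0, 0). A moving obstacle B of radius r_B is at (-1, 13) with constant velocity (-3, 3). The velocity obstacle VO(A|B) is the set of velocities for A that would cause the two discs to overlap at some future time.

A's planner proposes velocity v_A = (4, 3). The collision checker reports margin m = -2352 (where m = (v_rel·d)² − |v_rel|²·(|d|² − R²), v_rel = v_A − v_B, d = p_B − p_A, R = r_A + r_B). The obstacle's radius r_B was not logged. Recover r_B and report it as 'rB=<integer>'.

m = -2352
d = (-1, 13);  v_rel = (7, 0),  |v_rel|² = 49
v_rel×d = (7)·(13) − (0)·(-1) = 91
since m = R²·49 − 91²:  R² = (8281 + -2352) / 49 = 121
R = √121 = 11  ⇒  r_B = 11 − 4 = 7

rB=7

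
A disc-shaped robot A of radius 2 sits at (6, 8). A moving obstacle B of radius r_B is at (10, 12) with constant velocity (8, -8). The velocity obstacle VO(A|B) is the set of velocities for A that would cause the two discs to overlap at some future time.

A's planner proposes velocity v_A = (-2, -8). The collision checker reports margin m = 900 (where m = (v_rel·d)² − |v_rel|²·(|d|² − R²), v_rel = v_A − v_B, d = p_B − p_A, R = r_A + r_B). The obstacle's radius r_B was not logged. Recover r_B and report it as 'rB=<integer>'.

m = 900
d = (4, 4);  v_rel = (-10, 0),  |v_rel|² = 100
v_rel×d = (-10)·(4) − (0)·(4) = -40
since m = R²·100 − (-40)²:  R² = (1600 + 900) / 100 = 25
R = √25 = 5  ⇒  r_B = 5 − 2 = 3

rB=3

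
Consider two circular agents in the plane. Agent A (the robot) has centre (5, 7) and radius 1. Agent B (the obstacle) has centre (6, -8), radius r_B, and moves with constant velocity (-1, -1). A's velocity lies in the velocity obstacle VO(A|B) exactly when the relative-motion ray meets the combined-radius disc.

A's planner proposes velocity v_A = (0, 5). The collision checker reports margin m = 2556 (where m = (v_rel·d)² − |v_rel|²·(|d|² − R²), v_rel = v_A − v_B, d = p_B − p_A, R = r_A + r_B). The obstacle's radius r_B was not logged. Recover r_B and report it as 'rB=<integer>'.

m = 2556
d = (1, -15);  v_rel = (1, 6),  |v_rel|² = 37
v_rel×d = (1)·(-15) − (6)·(1) = -21
since m = R²·37 − (-21)²:  R² = (441 + 2556) / 37 = 81
R = √81 = 9  ⇒  r_B = 9 − 1 = 8

rB=8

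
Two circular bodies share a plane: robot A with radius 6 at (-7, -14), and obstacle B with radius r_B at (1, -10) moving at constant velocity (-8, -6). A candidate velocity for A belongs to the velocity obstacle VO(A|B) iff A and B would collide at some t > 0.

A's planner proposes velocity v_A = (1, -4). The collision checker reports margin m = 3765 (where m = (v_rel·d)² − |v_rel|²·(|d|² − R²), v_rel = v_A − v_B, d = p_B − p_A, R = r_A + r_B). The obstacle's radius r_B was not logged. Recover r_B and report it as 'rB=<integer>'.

m = 3765
d = (8, 4);  v_rel = (9, 2),  |v_rel|² = 85
v_rel×d = (9)·(4) − (2)·(8) = 20
since m = R²·85 − 20²:  R² = (400 + 3765) / 85 = 49
R = √49 = 7  ⇒  r_B = 7 − 6 = 1

rB=1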